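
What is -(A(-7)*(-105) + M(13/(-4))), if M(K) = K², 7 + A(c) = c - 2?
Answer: -27049/16 ≈ -1690.6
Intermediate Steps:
A(c) = -9 + c (A(c) = -7 + (c - 2) = -7 + (-2 + c) = -9 + c)
-(A(-7)*(-105) + M(13/(-4))) = -((-9 - 7)*(-105) + (13/(-4))²) = -(-16*(-105) + (13*(-¼))²) = -(1680 + (-13/4)²) = -(1680 + 169/16) = -1*27049/16 = -27049/16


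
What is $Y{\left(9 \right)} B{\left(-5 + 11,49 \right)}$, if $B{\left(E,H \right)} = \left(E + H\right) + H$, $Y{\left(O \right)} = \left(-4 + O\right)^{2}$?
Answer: $2600$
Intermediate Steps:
$B{\left(E,H \right)} = E + 2 H$
$Y{\left(9 \right)} B{\left(-5 + 11,49 \right)} = \left(-4 + 9\right)^{2} \left(\left(-5 + 11\right) + 2 \cdot 49\right) = 5^{2} \left(6 + 98\right) = 25 \cdot 104 = 2600$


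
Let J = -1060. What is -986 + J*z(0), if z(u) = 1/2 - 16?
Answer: 15444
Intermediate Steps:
z(u) = -31/2 (z(u) = ½ - 16 = -31/2)
-986 + J*z(0) = -986 - 1060*(-31/2) = -986 + 16430 = 15444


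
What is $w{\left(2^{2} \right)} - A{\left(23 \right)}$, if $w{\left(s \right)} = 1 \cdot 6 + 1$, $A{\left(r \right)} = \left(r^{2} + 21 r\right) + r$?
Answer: $-1028$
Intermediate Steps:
$A{\left(r \right)} = r^{2} + 22 r$
$w{\left(s \right)} = 7$ ($w{\left(s \right)} = 6 + 1 = 7$)
$w{\left(2^{2} \right)} - A{\left(23 \right)} = 7 - 23 \left(22 + 23\right) = 7 - 23 \cdot 45 = 7 - 1035 = -1028$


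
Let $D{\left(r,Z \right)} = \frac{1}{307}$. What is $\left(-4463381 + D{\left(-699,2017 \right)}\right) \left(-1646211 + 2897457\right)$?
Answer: $- \frac{1714529798925636}{307} \approx -5.5848 \cdot 10^{12}$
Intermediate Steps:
$D{\left(r,Z \right)} = \frac{1}{307}$
$\left(-4463381 + D{\left(-699,2017 \right)}\right) \left(-1646211 + 2897457\right) = \left(-4463381 + \frac{1}{307}\right) \left(-1646211 + 2897457\right) = \left(- \frac{1370257966}{307}\right) 1251246 = - \frac{1714529798925636}{307}$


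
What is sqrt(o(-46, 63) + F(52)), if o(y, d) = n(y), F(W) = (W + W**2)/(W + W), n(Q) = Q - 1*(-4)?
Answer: I*sqrt(62)/2 ≈ 3.937*I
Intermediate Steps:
n(Q) = 4 + Q (n(Q) = Q + 4 = 4 + Q)
F(W) = (W + W**2)/(2*W) (F(W) = (W + W**2)/((2*W)) = (W + W**2)*(1/(2*W)) = (W + W**2)/(2*W))
o(y, d) = 4 + y
sqrt(o(-46, 63) + F(52)) = sqrt((4 - 46) + (1/2 + (1/2)*52)) = sqrt(-42 + (1/2 + 26)) = sqrt(-42 + 53/2) = sqrt(-31/2) = I*sqrt(62)/2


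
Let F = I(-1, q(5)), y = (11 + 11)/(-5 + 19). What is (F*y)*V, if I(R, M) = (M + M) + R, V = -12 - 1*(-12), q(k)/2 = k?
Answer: 0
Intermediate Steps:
q(k) = 2*k
y = 11/7 (y = 22/14 = 22*(1/14) = 11/7 ≈ 1.5714)
V = 0 (V = -12 + 12 = 0)
I(R, M) = R + 2*M (I(R, M) = 2*M + R = R + 2*M)
F = 19 (F = -1 + 2*(2*5) = -1 + 2*10 = -1 + 20 = 19)
(F*y)*V = (19*(11/7))*0 = (209/7)*0 = 0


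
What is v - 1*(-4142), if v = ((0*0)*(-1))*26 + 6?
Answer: 4148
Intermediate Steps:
v = 6 (v = (0*(-1))*26 + 6 = 0*26 + 6 = 0 + 6 = 6)
v - 1*(-4142) = 6 - 1*(-4142) = 6 + 4142 = 4148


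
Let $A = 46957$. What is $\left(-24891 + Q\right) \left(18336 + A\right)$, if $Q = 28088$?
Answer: $208741721$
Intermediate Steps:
$\left(-24891 + Q\right) \left(18336 + A\right) = \left(-24891 + 28088\right) \left(18336 + 46957\right) = 3197 \cdot 65293 = 208741721$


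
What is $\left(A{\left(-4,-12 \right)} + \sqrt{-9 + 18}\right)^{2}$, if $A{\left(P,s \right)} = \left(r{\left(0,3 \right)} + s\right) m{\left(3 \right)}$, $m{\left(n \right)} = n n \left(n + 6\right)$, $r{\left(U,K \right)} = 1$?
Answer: $788544$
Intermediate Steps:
$m{\left(n \right)} = n^{2} \left(6 + n\right)$
$A{\left(P,s \right)} = 81 + 81 s$ ($A{\left(P,s \right)} = \left(1 + s\right) 3^{2} \left(6 + 3\right) = \left(1 + s\right) 9 \cdot 9 = \left(1 + s\right) 81 = 81 + 81 s$)
$\left(A{\left(-4,-12 \right)} + \sqrt{-9 + 18}\right)^{2} = \left(\left(81 + 81 \left(-12\right)\right) + \sqrt{-9 + 18}\right)^{2} = \left(\left(81 - 972\right) + \sqrt{9}\right)^{2} = \left(-891 + 3\right)^{2} = \left(-888\right)^{2} = 788544$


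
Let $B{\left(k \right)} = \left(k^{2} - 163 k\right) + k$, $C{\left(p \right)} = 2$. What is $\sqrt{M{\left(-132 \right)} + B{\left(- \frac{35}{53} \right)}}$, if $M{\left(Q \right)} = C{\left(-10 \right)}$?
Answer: $\frac{\sqrt{307353}}{53} \approx 10.46$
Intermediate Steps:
$M{\left(Q \right)} = 2$
$B{\left(k \right)} = k^{2} - 162 k$
$\sqrt{M{\left(-132 \right)} + B{\left(- \frac{35}{53} \right)}} = \sqrt{2 + - \frac{35}{53} \left(-162 - \frac{35}{53}\right)} = \sqrt{2 + \left(-35\right) \frac{1}{53} \left(-162 - \frac{35}{53}\right)} = \sqrt{2 - \frac{35 \left(-162 - \frac{35}{53}\right)}{53}} = \sqrt{2 - - \frac{301735}{2809}} = \sqrt{2 + \frac{301735}{2809}} = \sqrt{\frac{307353}{2809}} = \frac{\sqrt{307353}}{53}$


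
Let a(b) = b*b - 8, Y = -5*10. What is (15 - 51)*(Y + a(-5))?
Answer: 1188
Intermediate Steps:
Y = -50
a(b) = -8 + b**2 (a(b) = b**2 - 8 = -8 + b**2)
(15 - 51)*(Y + a(-5)) = (15 - 51)*(-50 + (-8 + (-5)**2)) = -36*(-50 + (-8 + 25)) = -36*(-50 + 17) = -36*(-33) = 1188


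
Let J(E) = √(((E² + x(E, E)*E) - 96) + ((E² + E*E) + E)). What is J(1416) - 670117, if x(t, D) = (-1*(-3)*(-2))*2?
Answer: -670117 + 2*√1499874 ≈ -6.6767e+5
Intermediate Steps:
x(t, D) = -12 (x(t, D) = (3*(-2))*2 = -6*2 = -12)
J(E) = √(-96 - 11*E + 3*E²) (J(E) = √(((E² - 12*E) - 96) + ((E² + E*E) + E)) = √((-96 + E² - 12*E) + ((E² + E²) + E)) = √((-96 + E² - 12*E) + (2*E² + E)) = √((-96 + E² - 12*E) + (E + 2*E²)) = √(-96 - 11*E + 3*E²))
J(1416) - 670117 = √(-96 - 11*1416 + 3*1416²) - 670117 = √(-96 - 15576 + 3*2005056) - 670117 = √(-96 - 15576 + 6015168) - 670117 = √5999496 - 670117 = 2*√1499874 - 670117 = -670117 + 2*√1499874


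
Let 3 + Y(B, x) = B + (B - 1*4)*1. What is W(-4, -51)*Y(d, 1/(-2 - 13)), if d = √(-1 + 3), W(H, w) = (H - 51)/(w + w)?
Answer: -385/102 + 55*√2/51 ≈ -2.2494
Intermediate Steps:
W(H, w) = (-51 + H)/(2*w) (W(H, w) = (-51 + H)/((2*w)) = (-51 + H)*(1/(2*w)) = (-51 + H)/(2*w))
d = √2 ≈ 1.4142
Y(B, x) = -7 + 2*B (Y(B, x) = -3 + (B + (B - 1*4)*1) = -3 + (B + (B - 4)*1) = -3 + (B + (-4 + B)*1) = -3 + (B + (-4 + B)) = -3 + (-4 + 2*B) = -7 + 2*B)
W(-4, -51)*Y(d, 1/(-2 - 13)) = ((½)*(-51 - 4)/(-51))*(-7 + 2*√2) = ((½)*(-1/51)*(-55))*(-7 + 2*√2) = 55*(-7 + 2*√2)/102 = -385/102 + 55*√2/51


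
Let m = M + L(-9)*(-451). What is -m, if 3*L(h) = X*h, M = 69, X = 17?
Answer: -23070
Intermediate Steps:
L(h) = 17*h/3 (L(h) = (17*h)/3 = 17*h/3)
m = 23070 (m = 69 + ((17/3)*(-9))*(-451) = 69 - 51*(-451) = 69 + 23001 = 23070)
-m = -1*23070 = -23070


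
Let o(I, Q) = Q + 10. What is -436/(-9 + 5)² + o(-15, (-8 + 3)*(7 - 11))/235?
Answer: -5099/188 ≈ -27.122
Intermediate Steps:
o(I, Q) = 10 + Q
-436/(-9 + 5)² + o(-15, (-8 + 3)*(7 - 11))/235 = -436/(-9 + 5)² + (10 + (-8 + 3)*(7 - 11))/235 = -436/((-4)²) + (10 - 5*(-4))*(1/235) = -436/16 + (10 + 20)*(1/235) = -436*1/16 + 30*(1/235) = -109/4 + 6/47 = -5099/188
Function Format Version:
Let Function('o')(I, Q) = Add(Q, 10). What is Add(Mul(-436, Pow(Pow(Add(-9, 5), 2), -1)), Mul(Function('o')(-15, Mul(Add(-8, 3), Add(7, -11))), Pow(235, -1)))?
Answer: Rational(-5099, 188) ≈ -27.122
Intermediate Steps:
Function('o')(I, Q) = Add(10, Q)
Add(Mul(-436, Pow(Pow(Add(-9, 5), 2), -1)), Mul(Function('o')(-15, Mul(Add(-8, 3), Add(7, -11))), Pow(235, -1))) = Add(Mul(-436, Pow(Pow(Add(-9, 5), 2), -1)), Mul(Add(10, Mul(Add(-8, 3), Add(7, -11))), Pow(235, -1))) = Add(Mul(-436, Pow(Pow(-4, 2), -1)), Mul(Add(10, Mul(-5, -4)), Rational(1, 235))) = Add(Mul(-436, Pow(16, -1)), Mul(Add(10, 20), Rational(1, 235))) = Add(Mul(-436, Rational(1, 16)), Mul(30, Rational(1, 235))) = Add(Rational(-109, 4), Rational(6, 47)) = Rational(-5099, 188)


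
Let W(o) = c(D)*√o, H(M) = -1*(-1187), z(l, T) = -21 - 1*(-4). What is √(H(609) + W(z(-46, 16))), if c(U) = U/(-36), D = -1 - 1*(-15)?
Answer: √(42732 - 14*I*√17)/6 ≈ 34.453 - 0.02327*I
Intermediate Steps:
D = 14 (D = -1 + 15 = 14)
z(l, T) = -17 (z(l, T) = -21 + 4 = -17)
c(U) = -U/36 (c(U) = U*(-1/36) = -U/36)
H(M) = 1187
W(o) = -7*√o/18 (W(o) = (-1/36*14)*√o = -7*√o/18)
√(H(609) + W(z(-46, 16))) = √(1187 - 7*I*√17/18)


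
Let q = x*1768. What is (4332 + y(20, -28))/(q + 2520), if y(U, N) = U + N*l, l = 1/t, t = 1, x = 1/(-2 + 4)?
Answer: 47/37 ≈ 1.2703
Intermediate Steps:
x = 1/2 ≈ 0.50000
l = 1 (l = 1/1 = 1)
q = 884 (q = (1/2)*1768 = 884)
y(U, N) = N + U (y(U, N) = U + N*1 = U + N = N + U)
(4332 + y(20, -28))/(q + 2520) = (4332 + (-28 + 20))/(884 + 2520) = (4332 - 8)/3404 = 4324*(1/3404) = 47/37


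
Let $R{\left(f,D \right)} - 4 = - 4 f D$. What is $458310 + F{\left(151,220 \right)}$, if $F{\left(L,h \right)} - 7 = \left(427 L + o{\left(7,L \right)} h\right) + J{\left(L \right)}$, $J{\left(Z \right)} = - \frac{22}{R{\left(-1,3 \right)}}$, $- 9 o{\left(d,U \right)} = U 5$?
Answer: $\frac{36312269}{72} \approx 5.0434 \cdot 10^{5}$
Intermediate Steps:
$o{\left(d,U \right)} = - \frac{5 U}{9}$ ($o{\left(d,U \right)} = - \frac{U 5}{9} = - \frac{5 U}{9}$)
$R{\left(f,D \right)} = 4 - 4 D f$ ($R{\left(f,D \right)} = 4 + - 4 f D = 4 - 4 D f$)
$J{\left(Z \right)} = - \frac{11}{8}$ ($J{\left(Z \right)} = - \frac{22}{4 - 12 \left(-1\right)} = - \frac{22}{4 + 12} = - \frac{22}{16} = \left(-22\right) \frac{1}{16} = - \frac{11}{8}$)
$F{\left(L,h \right)} = \frac{45}{8} + 427 L - \frac{5 L h}{9}$ ($F{\left(L,h \right)} = 7 - \left(\frac{11}{8} - 427 L - - \frac{5 L}{9} h\right) = 7 - \left(\frac{11}{8} - 427 L + \frac{5 L h}{9}\right) = \frac{45}{8} + 427 L - \frac{5 L h}{9}$)
$458310 + F{\left(151,220 \right)} = 458310 + \left(\frac{45}{8} + 427 \cdot 151 - \frac{755}{9} \cdot 220\right) = 458310 + \left(\frac{45}{8} + 64477 - \frac{166100}{9}\right) = 458310 + \frac{3313949}{72} = \frac{36312269}{72}$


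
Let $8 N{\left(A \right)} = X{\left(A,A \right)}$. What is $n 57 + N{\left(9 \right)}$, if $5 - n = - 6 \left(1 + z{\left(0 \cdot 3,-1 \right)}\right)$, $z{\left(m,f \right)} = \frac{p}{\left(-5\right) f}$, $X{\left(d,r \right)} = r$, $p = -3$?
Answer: $\frac{16917}{40} \approx 422.92$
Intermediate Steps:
$z{\left(m,f \right)} = \frac{3}{5 f}$ ($z{\left(m,f \right)} = - \frac{3}{\left(-5\right) f} = - 3 \left(- \frac{1}{5 f}\right) = \frac{3}{5 f}$)
$N{\left(A \right)} = \frac{A}{8}$
$n = \frac{37}{5}$ ($n = 5 - - 6 \left(1 + \frac{3}{5 \left(-1\right)}\right) = 5 - - 6 \left(1 + \frac{3}{5} \left(-1\right)\right) = 5 - - 6 \left(1 - \frac{3}{5}\right) = 5 - \left(-6\right) \frac{2}{5} = 5 - - \frac{12}{5} = 5 + \frac{12}{5} = \frac{37}{5} \approx 7.4$)
$n 57 + N{\left(9 \right)} = \frac{37}{5} \cdot 57 + \frac{1}{8} \cdot 9 = \frac{2109}{5} + \frac{9}{8} = \frac{16917}{40}$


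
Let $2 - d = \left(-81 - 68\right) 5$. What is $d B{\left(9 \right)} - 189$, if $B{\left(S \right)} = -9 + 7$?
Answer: $-1683$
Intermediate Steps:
$B{\left(S \right)} = -2$
$d = 747$ ($d = 2 - \left(-81 - 68\right) 5 = 2 - \left(-149\right) 5 = 2 - -745 = 2 + 745 = 747$)
$d B{\left(9 \right)} - 189 = 747 \left(-2\right) - 189 = -1494 - 189 = -1683$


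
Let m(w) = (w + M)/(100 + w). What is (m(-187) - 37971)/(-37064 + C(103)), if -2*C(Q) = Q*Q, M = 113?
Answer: 6606806/7372119 ≈ 0.89619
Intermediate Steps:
C(Q) = -Q²/2 (C(Q) = -Q*Q/2 = -Q²/2)
m(w) = (113 + w)/(100 + w) (m(w) = (w + 113)/(100 + w) = (113 + w)/(100 + w))
(m(-187) - 37971)/(-37064 + C(103)) = ((113 - 187)/(100 - 187) - 37971)/(-37064 - ½*103²) = (-74/(-87) - 37971)/(-37064 - ½*10609) = (-1/87*(-74) - 37971)/(-37064 - 10609/2) = (74/87 - 37971)/(-84737/2) = -3303403/87*(-2/84737) = 6606806/7372119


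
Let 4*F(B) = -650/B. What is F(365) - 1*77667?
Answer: -11339447/146 ≈ -77668.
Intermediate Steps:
F(B) = -325/(2*B) (F(B) = (-650/B)/4 = -325/(2*B))
F(365) - 1*77667 = -325/2/365 - 1*77667 = -325/2*1/365 - 77667 = -65/146 - 77667 = -11339447/146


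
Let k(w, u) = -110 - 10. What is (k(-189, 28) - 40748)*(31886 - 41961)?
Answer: 411745100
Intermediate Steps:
k(w, u) = -120
(k(-189, 28) - 40748)*(31886 - 41961) = (-120 - 40748)*(31886 - 41961) = -40868*(-10075) = 411745100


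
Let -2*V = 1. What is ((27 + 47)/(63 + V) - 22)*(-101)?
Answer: 262802/125 ≈ 2102.4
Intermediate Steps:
V = -1/2 (V = -1/2*1 = -1/2 ≈ -0.50000)
((27 + 47)/(63 + V) - 22)*(-101) = ((27 + 47)/(63 - 1/2) - 22)*(-101) = (74/(125/2) - 22)*(-101) = (74*(2/125) - 22)*(-101) = (148/125 - 22)*(-101) = -2602/125*(-101) = 262802/125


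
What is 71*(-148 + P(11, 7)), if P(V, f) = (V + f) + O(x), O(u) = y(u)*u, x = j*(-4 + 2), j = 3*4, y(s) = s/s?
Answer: -10934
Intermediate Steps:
y(s) = 1
j = 12
x = -24 (x = 12*(-4 + 2) = 12*(-2) = -24)
O(u) = u (O(u) = 1*u = u)
P(V, f) = -24 + V + f (P(V, f) = (V + f) - 24 = -24 + V + f)
71*(-148 + P(11, 7)) = 71*(-148 + (-24 + 11 + 7)) = 71*(-148 - 6) = 71*(-154) = -10934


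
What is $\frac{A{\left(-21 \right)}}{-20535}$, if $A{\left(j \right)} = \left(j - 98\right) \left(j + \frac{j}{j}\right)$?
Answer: $- \frac{476}{4107} \approx -0.1159$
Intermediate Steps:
$A{\left(j \right)} = \left(1 + j\right) \left(-98 + j\right)$ ($A{\left(j \right)} = \left(-98 + j\right) \left(j + 1\right) = \left(-98 + j\right) \left(1 + j\right) = \left(1 + j\right) \left(-98 + j\right)$)
$\frac{A{\left(-21 \right)}}{-20535} = \frac{-98 + \left(-21\right)^{2} - -2037}{-20535} = \left(-98 + 441 + 2037\right) \left(- \frac{1}{20535}\right) = 2380 \left(- \frac{1}{20535}\right) = - \frac{476}{4107}$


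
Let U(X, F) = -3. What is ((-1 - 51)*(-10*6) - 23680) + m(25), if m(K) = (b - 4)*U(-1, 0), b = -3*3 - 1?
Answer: -20518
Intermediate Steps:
b = -10 (b = -9 - 1 = -10)
m(K) = 42 (m(K) = (-10 - 4)*(-3) = -14*(-3) = 42)
((-1 - 51)*(-10*6) - 23680) + m(25) = ((-1 - 51)*(-10*6) - 23680) + 42 = (-52*(-60) - 23680) + 42 = (3120 - 23680) + 42 = -20560 + 42 = -20518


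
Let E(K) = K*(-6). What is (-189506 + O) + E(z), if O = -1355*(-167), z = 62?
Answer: 36407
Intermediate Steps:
O = 226285
E(K) = -6*K
(-189506 + O) + E(z) = (-189506 + 226285) - 6*62 = 36779 - 372 = 36407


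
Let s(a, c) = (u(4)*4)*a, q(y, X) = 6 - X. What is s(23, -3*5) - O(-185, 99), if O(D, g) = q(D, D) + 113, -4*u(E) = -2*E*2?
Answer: 64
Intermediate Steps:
u(E) = E (u(E) = -(-2*E)*2/4 = -(-1)*E = E)
O(D, g) = 119 - D (O(D, g) = (6 - D) + 113 = 119 - D)
s(a, c) = 16*a (s(a, c) = (4*4)*a = 16*a)
s(23, -3*5) - O(-185, 99) = 16*23 - (119 - 1*(-185)) = 368 - (119 + 185) = 368 - 1*304 = 368 - 304 = 64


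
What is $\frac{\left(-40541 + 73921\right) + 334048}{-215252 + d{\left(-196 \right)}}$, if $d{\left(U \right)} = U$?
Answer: $- \frac{30619}{17954} \approx -1.7054$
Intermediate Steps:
$\frac{\left(-40541 + 73921\right) + 334048}{-215252 + d{\left(-196 \right)}} = \frac{\left(-40541 + 73921\right) + 334048}{-215252 - 196} = \frac{33380 + 334048}{-215448} = 367428 \left(- \frac{1}{215448}\right) = - \frac{30619}{17954}$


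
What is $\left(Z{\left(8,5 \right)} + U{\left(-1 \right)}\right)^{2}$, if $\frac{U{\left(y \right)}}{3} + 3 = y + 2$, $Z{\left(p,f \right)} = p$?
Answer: $4$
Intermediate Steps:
$U{\left(y \right)} = -3 + 3 y$ ($U{\left(y \right)} = -9 + 3 \left(y + 2\right) = -9 + 3 \left(2 + y\right) = -9 + \left(6 + 3 y\right) = -3 + 3 y$)
$\left(Z{\left(8,5 \right)} + U{\left(-1 \right)}\right)^{2} = \left(8 + \left(-3 + 3 \left(-1\right)\right)\right)^{2} = \left(8 - 6\right)^{2} = 2^{2} = 4$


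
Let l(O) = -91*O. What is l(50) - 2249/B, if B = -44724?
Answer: -203491951/44724 ≈ -4550.0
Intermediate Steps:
l(50) - 2249/B = -91*50 - 2249/(-44724) = -4550 - 2249*(-1)/44724 = -4550 - 1*(-2249/44724) = -4550 + 2249/44724 = -203491951/44724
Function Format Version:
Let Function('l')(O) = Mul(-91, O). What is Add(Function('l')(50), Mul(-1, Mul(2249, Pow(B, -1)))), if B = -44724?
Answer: Rational(-203491951, 44724) ≈ -4550.0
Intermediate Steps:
Add(Function('l')(50), Mul(-1, Mul(2249, Pow(B, -1)))) = Add(Mul(-91, 50), Mul(-1, Mul(2249, Pow(-44724, -1)))) = Add(-4550, Mul(-1, Mul(2249, Rational(-1, 44724)))) = Add(-4550, Mul(-1, Rational(-2249, 44724))) = Add(-4550, Rational(2249, 44724)) = Rational(-203491951, 44724)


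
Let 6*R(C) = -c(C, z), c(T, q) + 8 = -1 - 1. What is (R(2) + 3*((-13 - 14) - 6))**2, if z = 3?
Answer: 85264/9 ≈ 9473.8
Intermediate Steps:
c(T, q) = -10 (c(T, q) = -8 + (-1 - 1) = -8 - 2 = -10)
R(C) = 5/3 (R(C) = (-1*(-10))/6 = (1/6)*10 = 5/3)
(R(2) + 3*((-13 - 14) - 6))**2 = (5/3 + 3*((-13 - 14) - 6))**2 = (5/3 + 3*(-27 - 6))**2 = (5/3 + 3*(-33))**2 = (5/3 - 99)**2 = (-292/3)**2 = 85264/9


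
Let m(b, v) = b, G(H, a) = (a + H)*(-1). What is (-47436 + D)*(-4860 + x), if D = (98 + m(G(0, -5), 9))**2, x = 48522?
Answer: -1607940474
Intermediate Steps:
G(H, a) = -H - a (G(H, a) = (H + a)*(-1) = -H - a)
D = 10609 (D = (98 + (-1*0 - 1*(-5)))**2 = (98 + (0 + 5))**2 = (98 + 5)**2 = 103**2 = 10609)
(-47436 + D)*(-4860 + x) = (-47436 + 10609)*(-4860 + 48522) = -36827*43662 = -1607940474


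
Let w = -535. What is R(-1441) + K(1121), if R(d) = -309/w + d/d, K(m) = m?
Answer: 600579/535 ≈ 1122.6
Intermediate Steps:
R(d) = 844/535 (R(d) = -309/(-535) + d/d = -309*(-1/535) + 1 = 309/535 + 1 = 844/535)
R(-1441) + K(1121) = 844/535 + 1121 = 600579/535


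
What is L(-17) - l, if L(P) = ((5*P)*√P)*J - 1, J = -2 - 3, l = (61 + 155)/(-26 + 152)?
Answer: -19/7 + 425*I*√17 ≈ -2.7143 + 1752.3*I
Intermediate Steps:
l = 12/7 (l = 216/126 = 216*(1/126) = 12/7 ≈ 1.7143)
J = -5
L(P) = -1 - 25*P^(3/2) (L(P) = ((5*P)*√P)*(-5) - 1 = (5*P^(3/2))*(-5) - 1 = -25*P^(3/2) - 1 = -1 - 25*P^(3/2))
L(-17) - l = (-1 - (-425)*I*√17) - 1*12/7 = (-1 - (-425)*I*√17) - 12/7 = (-1 + 425*I*√17) - 12/7 = -19/7 + 425*I*√17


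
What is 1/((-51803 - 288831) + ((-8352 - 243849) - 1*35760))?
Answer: -1/628595 ≈ -1.5908e-6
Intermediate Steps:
1/((-51803 - 288831) + ((-8352 - 243849) - 1*35760)) = 1/(-340634 + (-252201 - 35760)) = 1/(-340634 - 287961) = 1/(-628595) = -1/628595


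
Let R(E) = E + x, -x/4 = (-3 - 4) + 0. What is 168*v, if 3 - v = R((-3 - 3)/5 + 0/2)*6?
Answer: -132552/5 ≈ -26510.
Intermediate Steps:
x = 28 (x = -4*((-3 - 4) + 0) = -4*(-7 + 0) = -4*(-7) = 28)
R(E) = 28 + E (R(E) = E + 28 = 28 + E)
v = -789/5 (v = 3 - (28 + ((-3 - 3)/5 + 0/2))*6 = 3 - (28 + (-6*⅕ + 0*(½)))*6 = 3 - (28 + (-6/5 + 0))*6 = 3 - (28 - 6/5)*6 = 3 - 134*6/5 = 3 - 1*804/5 = 3 - 804/5 = -789/5 ≈ -157.80)
168*v = 168*(-789/5) = -132552/5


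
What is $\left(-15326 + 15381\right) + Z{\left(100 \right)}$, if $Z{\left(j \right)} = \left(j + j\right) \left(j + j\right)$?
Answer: $40055$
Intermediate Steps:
$Z{\left(j \right)} = 4 j^{2}$ ($Z{\left(j \right)} = 2 j 2 j = 4 j^{2}$)
$\left(-15326 + 15381\right) + Z{\left(100 \right)} = \left(-15326 + 15381\right) + 4 \cdot 100^{2} = 55 + 4 \cdot 10000 = 55 + 40000 = 40055$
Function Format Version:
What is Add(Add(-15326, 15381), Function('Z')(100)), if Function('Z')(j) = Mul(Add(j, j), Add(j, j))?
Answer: 40055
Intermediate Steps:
Function('Z')(j) = Mul(4, Pow(j, 2)) (Function('Z')(j) = Mul(Mul(2, j), Mul(2, j)) = Mul(4, Pow(j, 2)))
Add(Add(-15326, 15381), Function('Z')(100)) = Add(Add(-15326, 15381), Mul(4, Pow(100, 2))) = Add(55, Mul(4, 10000)) = Add(55, 40000) = 40055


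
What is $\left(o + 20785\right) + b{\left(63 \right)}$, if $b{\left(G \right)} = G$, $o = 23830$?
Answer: $44678$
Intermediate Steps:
$\left(o + 20785\right) + b{\left(63 \right)} = \left(23830 + 20785\right) + 63 = 44615 + 63 = 44678$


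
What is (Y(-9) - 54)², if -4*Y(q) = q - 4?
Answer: 41209/16 ≈ 2575.6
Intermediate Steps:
Y(q) = 1 - q/4 (Y(q) = -(q - 4)/4 = -(-4 + q)/4 = 1 - q/4)
(Y(-9) - 54)² = ((1 - ¼*(-9)) - 54)² = ((1 + 9/4) - 54)² = (13/4 - 54)² = (-203/4)² = 41209/16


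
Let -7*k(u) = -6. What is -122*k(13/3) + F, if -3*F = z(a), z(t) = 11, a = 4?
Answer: -2273/21 ≈ -108.24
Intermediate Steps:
k(u) = 6/7 (k(u) = -⅐*(-6) = 6/7)
F = -11/3 (F = -⅓*11 = -11/3 ≈ -3.6667)
-122*k(13/3) + F = -122*6/7 - 11/3 = -732/7 - 11/3 = -2273/21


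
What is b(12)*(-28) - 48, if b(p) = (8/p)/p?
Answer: -446/9 ≈ -49.556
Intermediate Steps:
b(p) = 8/p²
b(12)*(-28) - 48 = (8/12²)*(-28) - 48 = (8*(1/144))*(-28) - 48 = (1/18)*(-28) - 48 = -14/9 - 48 = -446/9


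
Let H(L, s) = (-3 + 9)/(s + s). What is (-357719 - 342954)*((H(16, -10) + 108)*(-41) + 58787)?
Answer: -380965018849/10 ≈ -3.8096e+10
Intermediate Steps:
H(L, s) = 3/s (H(L, s) = 6/((2*s)) = 6*(1/(2*s)) = 3/s)
(-357719 - 342954)*((H(16, -10) + 108)*(-41) + 58787) = (-357719 - 342954)*((3/(-10) + 108)*(-41) + 58787) = -700673*((3*(-⅒) + 108)*(-41) + 58787) = -700673*((-3/10 + 108)*(-41) + 58787) = -700673*((1077/10)*(-41) + 58787) = -700673*(-44157/10 + 58787) = -700673*543713/10 = -380965018849/10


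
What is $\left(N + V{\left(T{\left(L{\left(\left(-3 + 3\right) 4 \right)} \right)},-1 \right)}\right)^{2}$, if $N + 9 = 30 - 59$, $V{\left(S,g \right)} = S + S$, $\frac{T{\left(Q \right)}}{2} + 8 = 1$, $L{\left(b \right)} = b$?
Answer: $4356$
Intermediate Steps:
$T{\left(Q \right)} = -14$ ($T{\left(Q \right)} = -16 + 2 \cdot 1 = -16 + 2 = -14$)
$V{\left(S,g \right)} = 2 S$
$N = -38$ ($N = -9 + \left(30 - 59\right) = -9 - 29 = -38$)
$\left(N + V{\left(T{\left(L{\left(\left(-3 + 3\right) 4 \right)} \right)},-1 \right)}\right)^{2} = \left(-38 + 2 \left(-14\right)\right)^{2} = \left(-38 - 28\right)^{2} = \left(-66\right)^{2} = 4356$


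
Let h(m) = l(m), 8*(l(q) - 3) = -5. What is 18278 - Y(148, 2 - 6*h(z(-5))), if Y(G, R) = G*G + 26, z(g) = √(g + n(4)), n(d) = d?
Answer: -3652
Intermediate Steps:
l(q) = 19/8 (l(q) = 3 + (⅛)*(-5) = 3 - 5/8 = 19/8)
z(g) = √(4 + g) (z(g) = √(g + 4) = √(4 + g))
h(m) = 19/8
Y(G, R) = 26 + G² (Y(G, R) = G² + 26 = 26 + G²)
18278 - Y(148, 2 - 6*h(z(-5))) = 18278 - (26 + 148²) = 18278 - (26 + 21904) = 18278 - 1*21930 = 18278 - 21930 = -3652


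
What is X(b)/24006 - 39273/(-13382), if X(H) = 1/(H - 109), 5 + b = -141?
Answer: 60102708577/20479578615 ≈ 2.9348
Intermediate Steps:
b = -146 (b = -5 - 141 = -146)
X(H) = 1/(-109 + H)
X(b)/24006 - 39273/(-13382) = 1/(-109 - 146*24006) - 39273/(-13382) = (1/24006)/(-255) - 39273*(-1/13382) = -1/255*1/24006 + 39273/13382 = -1/6121530 + 39273/13382 = 60102708577/20479578615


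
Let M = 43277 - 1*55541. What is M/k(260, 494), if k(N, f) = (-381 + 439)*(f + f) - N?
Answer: -3066/14261 ≈ -0.21499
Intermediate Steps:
k(N, f) = -N + 116*f (k(N, f) = 58*(2*f) - N = 116*f - N = -N + 116*f)
M = -12264 (M = 43277 - 55541 = -12264)
M/k(260, 494) = -12264/(-1*260 + 116*494) = -12264/(-260 + 57304) = -12264/57044 = -12264*1/57044 = -3066/14261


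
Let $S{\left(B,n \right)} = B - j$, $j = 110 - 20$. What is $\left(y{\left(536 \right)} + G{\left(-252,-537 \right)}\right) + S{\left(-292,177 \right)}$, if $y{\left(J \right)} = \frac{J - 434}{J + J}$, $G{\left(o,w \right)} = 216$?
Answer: $- \frac{88925}{536} \approx -165.9$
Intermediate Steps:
$j = 90$
$y{\left(J \right)} = \frac{-434 + J}{2 J}$
$S{\left(B,n \right)} = -90 + B$ ($S{\left(B,n \right)} = B - 90 = -90 + B$)
$\left(y{\left(536 \right)} + G{\left(-252,-537 \right)}\right) + S{\left(-292,177 \right)} = \left(\frac{-434 + 536}{2 \cdot 536} + 216\right) - 382 = \left(\frac{1}{2} \cdot \frac{1}{536} \cdot 102 + 216\right) - 382 = \left(\frac{51}{536} + 216\right) - 382 = \frac{115827}{536} - 382 = - \frac{88925}{536}$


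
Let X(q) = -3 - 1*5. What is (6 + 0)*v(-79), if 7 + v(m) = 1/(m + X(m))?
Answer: -1220/29 ≈ -42.069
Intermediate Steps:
X(q) = -8 (X(q) = -3 - 5 = -8)
v(m) = -7 + 1/(-8 + m) (v(m) = -7 + 1/(m - 8) = -7 + 1/(-8 + m))
(6 + 0)*v(-79) = (6 + 0)*((57 - 7*(-79))/(-8 - 79)) = 6*((57 + 553)/(-87)) = 6*(-1/87*610) = 6*(-610/87) = -1220/29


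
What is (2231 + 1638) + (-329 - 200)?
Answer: 3340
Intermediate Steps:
(2231 + 1638) + (-329 - 200) = 3869 - 529 = 3340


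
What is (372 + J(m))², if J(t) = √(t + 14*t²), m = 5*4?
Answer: 144004 + 1488*√1405 ≈ 1.9978e+5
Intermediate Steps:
m = 20
(372 + J(m))² = (372 + √(20*(1 + 14*20)))² = (372 + √(20*(1 + 280)))² = (372 + √(20*281))² = (372 + √5620)² = (372 + 2*√1405)²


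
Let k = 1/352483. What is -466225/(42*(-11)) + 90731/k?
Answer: 14775284869951/462 ≈ 3.1981e+10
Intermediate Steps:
k = 1/352483 ≈ 2.8370e-6
-466225/(42*(-11)) + 90731/k = -466225/(42*(-11)) + 90731/(1/352483) = -466225/(-462) + 90731*352483 = -466225*(-1/462) + 31981135073 = 466225/462 + 31981135073 = 14775284869951/462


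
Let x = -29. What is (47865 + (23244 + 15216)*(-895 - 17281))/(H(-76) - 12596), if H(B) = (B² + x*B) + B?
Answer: 233000365/1564 ≈ 1.4898e+5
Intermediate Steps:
H(B) = B² - 28*B (H(B) = (B² - 29*B) + B = B² - 28*B)
(47865 + (23244 + 15216)*(-895 - 17281))/(H(-76) - 12596) = (47865 + (23244 + 15216)*(-895 - 17281))/(-76*(-28 - 76) - 12596) = (47865 + 38460*(-18176))/(-76*(-104) - 12596) = (47865 - 699048960)/(7904 - 12596) = -699001095/(-4692) = -699001095*(-1/4692) = 233000365/1564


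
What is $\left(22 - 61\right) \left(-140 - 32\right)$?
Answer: $6708$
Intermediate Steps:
$\left(22 - 61\right) \left(-140 - 32\right) = \left(-39\right) \left(-172\right) = 6708$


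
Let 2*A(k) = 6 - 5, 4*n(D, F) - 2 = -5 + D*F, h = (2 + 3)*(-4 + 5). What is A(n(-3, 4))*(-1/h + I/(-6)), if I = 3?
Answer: -7/20 ≈ -0.35000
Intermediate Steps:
h = 5 (h = 5*1 = 5)
n(D, F) = -¾ + D*F/4 (n(D, F) = ½ + (-5 + D*F)/4 = ½ + (-5/4 + D*F/4) = -¾ + D*F/4)
A(k) = ½ (A(k) = (6 - 5)/2 = (½)*1 = ½)
A(n(-3, 4))*(-1/h + I/(-6)) = (-1/5 + 3/(-6))/2 = (-1*⅕ + 3*(-⅙))/2 = (-⅕ - ½)/2 = (½)*(-7/10) = -7/20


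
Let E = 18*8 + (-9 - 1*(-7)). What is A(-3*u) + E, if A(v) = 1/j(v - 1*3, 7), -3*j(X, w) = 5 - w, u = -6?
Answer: 287/2 ≈ 143.50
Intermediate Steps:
j(X, w) = -5/3 + w/3 (j(X, w) = -(5 - w)/3 = -5/3 + w/3)
A(v) = 3/2 (A(v) = 1/(-5/3 + (⅓)*7) = 1/(-5/3 + 7/3) = 1/(⅔) = 3/2)
E = 142 (E = 144 + (-9 + 7) = 144 - 2 = 142)
A(-3*u) + E = 3/2 + 142 = 287/2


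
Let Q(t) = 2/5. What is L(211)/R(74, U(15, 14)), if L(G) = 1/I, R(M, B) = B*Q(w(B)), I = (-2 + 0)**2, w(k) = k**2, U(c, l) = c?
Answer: 1/24 ≈ 0.041667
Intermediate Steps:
Q(t) = 2/5 (Q(t) = 2*(1/5) = 2/5)
I = 4 (I = (-2)**2 = 4)
R(M, B) = 2*B/5 (R(M, B) = B*(2/5) = 2*B/5)
L(G) = 1/4
L(211)/R(74, U(15, 14)) = 1/(4*(((2/5)*15))) = (1/4)/6 = (1/4)*(1/6) = 1/24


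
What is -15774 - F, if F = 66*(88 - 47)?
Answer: -18480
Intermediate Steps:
F = 2706 (F = 66*41 = 2706)
-15774 - F = -15774 - 1*2706 = -15774 - 2706 = -18480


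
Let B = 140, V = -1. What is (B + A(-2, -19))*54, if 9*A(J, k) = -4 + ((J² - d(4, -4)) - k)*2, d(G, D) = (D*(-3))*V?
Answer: 7956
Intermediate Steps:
d(G, D) = 3*D (d(G, D) = (D*(-3))*(-1) = -3*D*(-1) = 3*D)
A(J, k) = 20/9 - 2*k/9 + 2*J²/9 (A(J, k) = (-4 + ((J² - 3*(-4)) - k)*2)/9 = (-4 + ((J² - 1*(-12)) - k)*2)/9 = (-4 + ((J² + 12) - k)*2)/9 = (-4 + ((12 + J²) - k)*2)/9 = (-4 + (12 + J² - k)*2)/9 = (-4 + (24 - 2*k + 2*J²))/9 = (20 - 2*k + 2*J²)/9 = 20/9 - 2*k/9 + 2*J²/9)
(B + A(-2, -19))*54 = (140 + (20/9 - 2/9*(-19) + (2/9)*(-2)²))*54 = (140 + (20/9 + 38/9 + (2/9)*4))*54 = (140 + (20/9 + 38/9 + 8/9))*54 = (140 + 22/3)*54 = (442/3)*54 = 7956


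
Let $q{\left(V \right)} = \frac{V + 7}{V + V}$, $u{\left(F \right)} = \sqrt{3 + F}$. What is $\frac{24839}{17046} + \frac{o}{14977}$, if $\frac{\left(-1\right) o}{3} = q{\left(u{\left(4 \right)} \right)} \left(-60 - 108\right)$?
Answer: $\frac{376309295}{255297942} + \frac{252 \sqrt{7}}{14977} \approx 1.5185$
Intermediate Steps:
$q{\left(V \right)} = \frac{7 + V}{2 V}$
$o = 36 \sqrt{7} \left(7 + \sqrt{7}\right)$ ($o = - 3 \frac{7 + \sqrt{3 + 4}}{2 \sqrt{3 + 4}} \left(-60 - 108\right) = - 3 \frac{7 + \sqrt{7}}{2 \sqrt{7}} \left(-168\right) = - 3 \frac{\frac{\sqrt{7}}{7} \left(7 + \sqrt{7}\right)}{2} \left(-168\right) = - 3 \frac{\sqrt{7} \left(7 + \sqrt{7}\right)}{14} \left(-168\right) = - 3 \left(- 12 \sqrt{7} \left(7 + \sqrt{7}\right)\right) = 36 \sqrt{7} \left(7 + \sqrt{7}\right) \approx 918.73$)
$\frac{24839}{17046} + \frac{o}{14977} = \frac{24839}{17046} + \frac{252 + 252 \sqrt{7}}{14977} = 24839 \cdot \frac{1}{17046} + \left(252 + 252 \sqrt{7}\right) \frac{1}{14977} = \frac{24839}{17046} + \left(\frac{252}{14977} + \frac{252 \sqrt{7}}{14977}\right) = \frac{376309295}{255297942} + \frac{252 \sqrt{7}}{14977}$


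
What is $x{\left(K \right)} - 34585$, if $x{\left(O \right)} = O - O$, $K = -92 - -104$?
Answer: $-34585$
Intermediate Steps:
$K = 12$ ($K = -92 + 104 = 12$)
$x{\left(O \right)} = 0$
$x{\left(K \right)} - 34585 = 0 - 34585 = -34585$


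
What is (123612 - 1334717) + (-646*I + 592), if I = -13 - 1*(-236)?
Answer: -1354571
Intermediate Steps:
I = 223 (I = -13 + 236 = 223)
(123612 - 1334717) + (-646*I + 592) = (123612 - 1334717) + (-646*223 + 592) = -1211105 + (-144058 + 592) = -1211105 - 143466 = -1354571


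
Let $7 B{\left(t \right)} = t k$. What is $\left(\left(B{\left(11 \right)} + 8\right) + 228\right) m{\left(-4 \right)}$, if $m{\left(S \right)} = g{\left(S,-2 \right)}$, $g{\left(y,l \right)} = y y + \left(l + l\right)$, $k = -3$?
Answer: $\frac{19428}{7} \approx 2775.4$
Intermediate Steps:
$g{\left(y,l \right)} = y^{2} + 2 l$
$B{\left(t \right)} = - \frac{3 t}{7}$ ($B{\left(t \right)} = \frac{t \left(-3\right)}{7} = \frac{\left(-3\right) t}{7} = - \frac{3 t}{7}$)
$m{\left(S \right)} = -4 + S^{2}$ ($m{\left(S \right)} = S^{2} + 2 \left(-2\right) = S^{2} - 4 = -4 + S^{2}$)
$\left(\left(B{\left(11 \right)} + 8\right) + 228\right) m{\left(-4 \right)} = \left(\left(\left(- \frac{3}{7}\right) 11 + 8\right) + 228\right) \left(-4 + \left(-4\right)^{2}\right) = \left(\left(- \frac{33}{7} + 8\right) + 228\right) \left(-4 + 16\right) = \left(\frac{23}{7} + 228\right) 12 = \frac{1619}{7} \cdot 12 = \frac{19428}{7}$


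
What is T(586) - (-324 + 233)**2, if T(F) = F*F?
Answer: 335115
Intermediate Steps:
T(F) = F**2
T(586) - (-324 + 233)**2 = 586**2 - (-324 + 233)**2 = 343396 - 1*(-91)**2 = 343396 - 1*8281 = 343396 - 8281 = 335115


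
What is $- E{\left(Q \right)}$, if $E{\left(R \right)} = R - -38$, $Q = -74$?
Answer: $36$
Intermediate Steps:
$E{\left(R \right)} = 38 + R$ ($E{\left(R \right)} = R + 38 = 38 + R$)
$- E{\left(Q \right)} = - (38 - 74) = \left(-1\right) \left(-36\right) = 36$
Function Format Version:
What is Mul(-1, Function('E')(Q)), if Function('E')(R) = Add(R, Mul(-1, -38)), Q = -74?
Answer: 36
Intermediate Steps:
Function('E')(R) = Add(38, R) (Function('E')(R) = Add(R, 38) = Add(38, R))
Mul(-1, Function('E')(Q)) = Mul(-1, Add(38, -74)) = Mul(-1, -36) = 36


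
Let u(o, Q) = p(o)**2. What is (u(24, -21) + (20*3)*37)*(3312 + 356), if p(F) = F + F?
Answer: 16594032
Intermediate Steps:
p(F) = 2*F
u(o, Q) = 4*o**2 (u(o, Q) = (2*o)**2 = 4*o**2)
(u(24, -21) + (20*3)*37)*(3312 + 356) = (4*24**2 + (20*3)*37)*(3312 + 356) = (4*576 + 60*37)*3668 = (2304 + 2220)*3668 = 4524*3668 = 16594032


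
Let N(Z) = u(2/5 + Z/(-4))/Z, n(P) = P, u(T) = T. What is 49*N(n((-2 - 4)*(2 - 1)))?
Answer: -931/60 ≈ -15.517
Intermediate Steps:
N(Z) = (⅖ - Z/4)/Z (N(Z) = (2/5 + Z/(-4))/Z = (2*(⅕) + Z*(-¼))/Z = (⅖ - Z/4)/Z)
49*N(n((-2 - 4)*(2 - 1))) = 49*((8 - 5*(-2 - 4)*(2 - 1))/(20*(((-2 - 4)*(2 - 1))))) = 49*((8 - (-30))/(20*((-6*1)))) = 49*((1/20)*(8 - 5*(-6))/(-6)) = 49*((1/20)*(-⅙)*(8 + 30)) = 49*((1/20)*(-⅙)*38) = 49*(-19/60) = -931/60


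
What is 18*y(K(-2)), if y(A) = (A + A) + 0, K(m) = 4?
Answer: 144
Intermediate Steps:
y(A) = 2*A (y(A) = 2*A + 0 = 2*A)
18*y(K(-2)) = 18*(2*4) = 18*8 = 144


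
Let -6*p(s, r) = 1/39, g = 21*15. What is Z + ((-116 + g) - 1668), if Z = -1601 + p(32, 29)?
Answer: -718381/234 ≈ -3070.0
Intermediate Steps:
g = 315
p(s, r) = -1/234 (p(s, r) = -⅙/39 = -⅙*1/39 = -1/234)
Z = -374635/234 (Z = -1601 - 1/234 = -374635/234 ≈ -1601.0)
Z + ((-116 + g) - 1668) = -374635/234 + ((-116 + 315) - 1668) = -374635/234 + (199 - 1668) = -374635/234 - 1469 = -718381/234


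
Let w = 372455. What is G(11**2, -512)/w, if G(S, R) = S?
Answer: 121/372455 ≈ 0.00032487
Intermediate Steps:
G(11**2, -512)/w = 11**2/372455 = 121*(1/372455) = 121/372455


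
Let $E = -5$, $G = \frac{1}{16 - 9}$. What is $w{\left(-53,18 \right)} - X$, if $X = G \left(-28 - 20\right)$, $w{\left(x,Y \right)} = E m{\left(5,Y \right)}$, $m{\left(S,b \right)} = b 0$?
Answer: $\frac{48}{7} \approx 6.8571$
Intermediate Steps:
$G = \frac{1}{7} \approx 0.14286$
$m{\left(S,b \right)} = 0$
$w{\left(x,Y \right)} = 0$ ($w{\left(x,Y \right)} = \left(-5\right) 0 = 0$)
$X = - \frac{48}{7}$ ($X = \frac{-28 - 20}{7} = \frac{1}{7} \left(-48\right) = - \frac{48}{7} \approx -6.8571$)
$w{\left(-53,18 \right)} - X = 0 - - \frac{48}{7} = 0 + \frac{48}{7} = \frac{48}{7}$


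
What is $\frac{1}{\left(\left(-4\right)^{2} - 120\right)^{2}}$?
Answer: $\frac{1}{10816} \approx 9.2456 \cdot 10^{-5}$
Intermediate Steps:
$\frac{1}{\left(\left(-4\right)^{2} - 120\right)^{2}} = \frac{1}{\left(16 - 120\right)^{2}} = \frac{1}{\left(-104\right)^{2}} = \frac{1}{10816}$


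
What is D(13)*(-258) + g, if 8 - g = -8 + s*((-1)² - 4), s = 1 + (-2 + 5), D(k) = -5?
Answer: 1318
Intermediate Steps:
s = 4 (s = 1 + 3 = 4)
g = 28 (g = 8 - (-8 + 4*((-1)² - 4)) = 8 - (-8 + 4*(1 - 4)) = 8 - (-8 + 4*(-3)) = 8 - (-8 - 12) = 8 - 1*(-20) = 8 + 20 = 28)
D(13)*(-258) + g = -5*(-258) + 28 = 1290 + 28 = 1318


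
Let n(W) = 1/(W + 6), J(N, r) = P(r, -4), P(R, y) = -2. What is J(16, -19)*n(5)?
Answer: -2/11 ≈ -0.18182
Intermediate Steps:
J(N, r) = -2
n(W) = 1/(6 + W)
J(16, -19)*n(5) = -2/(6 + 5) = -2/11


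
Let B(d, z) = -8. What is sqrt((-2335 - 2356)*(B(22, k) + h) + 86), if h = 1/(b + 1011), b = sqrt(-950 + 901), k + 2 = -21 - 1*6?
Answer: sqrt(39295444631300430 + 33564996290*I)/1022170 ≈ 193.93 + 8.2825e-5*I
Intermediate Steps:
k = -29 (k = -2 + (-21 - 1*6) = -2 + (-21 - 6) = -2 - 27 = -29)
b = 7*I (b = sqrt(-49) = 7*I ≈ 7.0*I)
h = (1011 - 7*I)/1022170 (h = 1/(7*I + 1011) = 1/(1011 + 7*I) = (1011 - 7*I)/1022170 ≈ 0.00098907 - 6.8482e-6*I)
sqrt((-2335 - 2356)*(B(22, k) + h) + 86) = sqrt((-2335 - 2356)*(-8 + (1011/1022170 - 7*I/1022170)) + 86) = sqrt(-4691*(-8176349/1022170 - 7*I/1022170) + 86) = sqrt((38355253159/1022170 + 32837*I/1022170) + 86) = sqrt(38443159779/1022170 + 32837*I/1022170)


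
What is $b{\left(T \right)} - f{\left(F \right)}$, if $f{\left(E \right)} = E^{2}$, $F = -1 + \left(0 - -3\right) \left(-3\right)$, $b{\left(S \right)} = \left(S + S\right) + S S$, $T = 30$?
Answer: $860$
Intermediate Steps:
$b{\left(S \right)} = S^{2} + 2 S$ ($b{\left(S \right)} = 2 S + S^{2} = S^{2} + 2 S$)
$F = -10$ ($F = -1 + \left(0 + 3\right) \left(-3\right) = -1 + 3 \left(-3\right) = -1 - 9 = -10$)
$b{\left(T \right)} - f{\left(F \right)} = 30 \left(2 + 30\right) - \left(-10\right)^{2} = 30 \cdot 32 - 100 = 960 - 100 = 860$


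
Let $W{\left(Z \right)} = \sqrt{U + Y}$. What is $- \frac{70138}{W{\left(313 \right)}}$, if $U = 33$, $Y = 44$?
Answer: $- \frac{70138 \sqrt{77}}{77} \approx -7993.0$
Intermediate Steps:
$W{\left(Z \right)} = \sqrt{77}$ ($W{\left(Z \right)} = \sqrt{33 + 44} = \sqrt{77}$)
$- \frac{70138}{W{\left(313 \right)}} = - \frac{70138}{\sqrt{77}} = - 70138 \frac{\sqrt{77}}{77} = - \frac{70138 \sqrt{77}}{77}$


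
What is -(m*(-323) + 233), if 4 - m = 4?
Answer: -233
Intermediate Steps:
m = 0 (m = 4 - 1*4 = 4 - 4 = 0)
-(m*(-323) + 233) = -(0*(-323) + 233) = -(0 + 233) = -1*233 = -233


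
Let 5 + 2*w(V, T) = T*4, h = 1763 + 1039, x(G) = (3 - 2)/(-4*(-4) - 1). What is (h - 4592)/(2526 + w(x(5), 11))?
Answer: -3580/5091 ≈ -0.70320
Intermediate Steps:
x(G) = 1/15 (x(G) = 1/(16 - 1) = 1/15)
h = 2802
w(V, T) = -5/2 + 2*T (w(V, T) = -5/2 + (T*4)/2 = -5/2 + (4*T)/2 = -5/2 + 2*T)
(h - 4592)/(2526 + w(x(5), 11)) = (2802 - 4592)/(2526 + (-5/2 + 2*11)) = -1790/(2526 + (-5/2 + 22)) = -1790/(2526 + 39/2) = -1790/5091/2 = -1790*2/5091 = -3580/5091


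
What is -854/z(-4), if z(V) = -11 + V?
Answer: 854/15 ≈ 56.933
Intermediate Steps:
-854/z(-4) = -854/(-11 - 4) = -854/(-15) = -854*(-1/15) = 854/15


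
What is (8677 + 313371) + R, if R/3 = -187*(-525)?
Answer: 616573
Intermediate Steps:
R = 294525 (R = 3*(-187*(-525)) = 3*98175 = 294525)
(8677 + 313371) + R = (8677 + 313371) + 294525 = 322048 + 294525 = 616573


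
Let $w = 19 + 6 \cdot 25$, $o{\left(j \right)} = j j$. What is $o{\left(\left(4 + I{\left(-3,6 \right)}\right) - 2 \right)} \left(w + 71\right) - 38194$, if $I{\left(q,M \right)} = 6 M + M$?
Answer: $426446$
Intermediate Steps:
$I{\left(q,M \right)} = 7 M$
$o{\left(j \right)} = j^{2}$
$w = 169$ ($w = 19 + 150 = 169$)
$o{\left(\left(4 + I{\left(-3,6 \right)}\right) - 2 \right)} \left(w + 71\right) - 38194 = \left(\left(4 + 7 \cdot 6\right) - 2\right)^{2} \left(169 + 71\right) - 38194 = \left(\left(4 + 42\right) - 2\right)^{2} \cdot 240 - 38194 = \left(46 - 2\right)^{2} \cdot 240 - 38194 = 44^{2} \cdot 240 - 38194 = 1936 \cdot 240 - 38194 = 464640 - 38194 = 426446$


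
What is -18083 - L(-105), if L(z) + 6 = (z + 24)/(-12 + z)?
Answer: -235010/13 ≈ -18078.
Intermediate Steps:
L(z) = -6 + (24 + z)/(-12 + z) (L(z) = -6 + (z + 24)/(-12 + z) = -6 + (24 + z)/(-12 + z))
-18083 - L(-105) = -18083 - (96 - 5*(-105))/(-12 - 105) = -18083 - (96 + 525)/(-117) = -18083 - (-1)*621/117 = -18083 - 1*(-69/13) = -18083 + 69/13 = -235010/13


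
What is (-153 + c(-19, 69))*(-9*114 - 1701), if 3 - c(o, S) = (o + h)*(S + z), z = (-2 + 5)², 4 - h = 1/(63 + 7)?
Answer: -97460253/35 ≈ -2.7846e+6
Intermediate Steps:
h = 279/70 (h = 4 - 1/(63 + 7) = 4 - 1/70 = 279/70 ≈ 3.9857)
z = 9 (z = 3² = 9)
c(o, S) = 3 - (9 + S)*(279/70 + o) (c(o, S) = 3 - (o + 279/70)*(S + 9) = 3 - (279/70 + o)*(9 + S) = 3 - (9 + S)*(279/70 + o))
(-153 + c(-19, 69))*(-9*114 - 1701) = (-153 + (-2301/70 - 9*(-19) - 279/70*69 - 1*69*(-19)))*(-9*114 - 1701) = (-153 + (-2301/70 + 171 - 19251/70 + 1311))*(-1026 - 1701) = (-153 + 41094/35)*(-2727) = (35739/35)*(-2727) = -97460253/35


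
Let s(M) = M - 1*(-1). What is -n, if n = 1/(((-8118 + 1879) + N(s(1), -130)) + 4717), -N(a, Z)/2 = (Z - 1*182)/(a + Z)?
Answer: 8/12215 ≈ 0.00065493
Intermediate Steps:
s(M) = 1 + M (s(M) = M + 1 = 1 + M)
N(a, Z) = -2*(-182 + Z)/(Z + a) (N(a, Z) = -2*(Z - 1*182)/(a + Z) = -2*(Z - 182)/(Z + a) = -2*(-182 + Z)/(Z + a))
n = -8/12215 (n = 1/(((-8118 + 1879) + 2*(182 - 1*(-130))/(-130 + (1 + 1))) + 4717) = 1/((-6239 + 2*(182 + 130)/(-130 + 2)) + 4717) = 1/((-6239 + 2*312/(-128)) + 4717) = 1/((-6239 + 2*(-1/128)*312) + 4717) = 1/((-6239 - 39/8) + 4717) = 1/(-49951/8 + 4717) = 1/(-12215/8) = -8/12215 ≈ -0.00065493)
-n = -1*(-8/12215) = 8/12215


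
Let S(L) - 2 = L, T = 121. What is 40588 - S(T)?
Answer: 40465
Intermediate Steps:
S(L) = 2 + L
40588 - S(T) = 40588 - (2 + 121) = 40588 - 1*123 = 40588 - 123 = 40465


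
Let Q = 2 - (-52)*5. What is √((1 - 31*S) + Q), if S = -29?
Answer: √1162 ≈ 34.088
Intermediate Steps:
Q = 262 (Q = 2 - 13*(-20) = 2 + 260 = 262)
√((1 - 31*S) + Q) = √((1 - 31*(-29)) + 262) = √((1 + 899) + 262) = √(900 + 262) = √1162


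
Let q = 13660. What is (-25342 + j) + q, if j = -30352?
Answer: -42034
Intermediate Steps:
(-25342 + j) + q = (-25342 - 30352) + 13660 = -55694 + 13660 = -42034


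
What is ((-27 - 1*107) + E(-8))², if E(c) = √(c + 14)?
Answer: (134 - √6)² ≈ 17306.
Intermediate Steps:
E(c) = √(14 + c)
((-27 - 1*107) + E(-8))² = ((-27 - 1*107) + √(14 - 8))² = ((-27 - 107) + √6)² = (-134 + √6)²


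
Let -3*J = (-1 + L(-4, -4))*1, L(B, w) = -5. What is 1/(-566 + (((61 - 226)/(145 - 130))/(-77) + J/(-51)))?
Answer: -357/202025 ≈ -0.0017671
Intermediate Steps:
J = 2 (J = -(-1 - 5)/3 = -(-2) = -⅓*(-6) = 2)
1/(-566 + (((61 - 226)/(145 - 130))/(-77) + J/(-51))) = 1/(-566 + (((61 - 226)/(145 - 130))/(-77) + 2/(-51))) = 1/(-566 + (-165/15*(-1/77) + 2*(-1/51))) = 1/(-566 + (-165*1/15*(-1/77) - 2/51)) = 1/(-566 + (-11*(-1/77) - 2/51)) = 1/(-566 + (⅐ - 2/51)) = 1/(-566 + 37/357) = 1/(-202025/357) = -357/202025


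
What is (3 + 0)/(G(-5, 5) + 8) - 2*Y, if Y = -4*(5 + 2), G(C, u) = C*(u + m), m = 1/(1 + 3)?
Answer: 4076/73 ≈ 55.836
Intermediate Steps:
m = ¼ (m = 1/4 = ¼ ≈ 0.25000)
G(C, u) = C*(¼ + u) (G(C, u) = C*(u + ¼) = C*(¼ + u))
Y = -28 (Y = -4*7 = -28)
(3 + 0)/(G(-5, 5) + 8) - 2*Y = (3 + 0)/(-5*(¼ + 5) + 8) - 2*(-28) = 3/(-5*21/4 + 8) + 56 = 3/(-105/4 + 8) + 56 = 3/(-73/4) + 56 = 3*(-4/73) + 56 = -12/73 + 56 = 4076/73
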